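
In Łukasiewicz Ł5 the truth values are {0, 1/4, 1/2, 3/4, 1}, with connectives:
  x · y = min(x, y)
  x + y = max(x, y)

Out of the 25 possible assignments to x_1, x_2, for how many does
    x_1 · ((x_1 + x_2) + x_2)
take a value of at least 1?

5

value 1: 5 assignments (counts)
value 3/4: 5 assignments
value 1/2: 5 assignments
value 1/4: 5 assignments
value 0: 5 assignments
So 5 of the 25 assignments meet the threshold.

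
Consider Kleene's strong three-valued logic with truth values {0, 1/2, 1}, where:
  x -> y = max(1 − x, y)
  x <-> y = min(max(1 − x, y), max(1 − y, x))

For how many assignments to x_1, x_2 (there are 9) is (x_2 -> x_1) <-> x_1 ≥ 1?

4

x_1 = 0, x_2 = 0 ↦ 0  <
x_1 = 0, x_2 = 1/2 ↦ 1/2  <
x_1 = 0, x_2 = 1 ↦ 1  ≥
x_1 = 1/2, x_2 = 0 ↦ 1/2  <
x_1 = 1/2, x_2 = 1/2 ↦ 1/2  <
x_1 = 1/2, x_2 = 1 ↦ 1/2  <
x_1 = 1, x_2 = 0 ↦ 1  ≥
x_1 = 1, x_2 = 1/2 ↦ 1  ≥
x_1 = 1, x_2 = 1 ↦ 1  ≥
So 4 of the 9 assignments meet the threshold.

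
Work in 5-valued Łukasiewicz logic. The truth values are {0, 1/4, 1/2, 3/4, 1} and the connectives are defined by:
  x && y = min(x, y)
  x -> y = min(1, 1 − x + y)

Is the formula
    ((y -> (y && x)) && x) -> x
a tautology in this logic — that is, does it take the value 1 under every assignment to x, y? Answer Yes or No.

At x = 1, y = 1/4, for instance:
y && x = 1/4 && 1 = 1/4
y -> (y && x) = 1/4 -> 1/4 = 1
(y -> (y && x)) && x = 1 && 1 = 1
((y -> (y && x)) && x) -> x = 1 -> 1 = 1
and checking the remaining 24 assignments likewise gives ≥ 1 in every case.

Yes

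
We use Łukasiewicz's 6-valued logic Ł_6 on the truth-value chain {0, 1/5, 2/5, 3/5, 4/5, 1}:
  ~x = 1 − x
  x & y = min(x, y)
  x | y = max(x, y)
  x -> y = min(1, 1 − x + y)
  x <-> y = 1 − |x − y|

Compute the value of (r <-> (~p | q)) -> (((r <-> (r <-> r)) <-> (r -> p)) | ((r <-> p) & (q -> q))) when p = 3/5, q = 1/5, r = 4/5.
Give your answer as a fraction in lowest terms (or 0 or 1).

1

~p = ~3/5 = 2/5
~p | q = 2/5 | 1/5 = 2/5
r <-> (~p | q) = 4/5 <-> 2/5 = 3/5
r <-> r = 4/5 <-> 4/5 = 1
r <-> (r <-> r) = 4/5 <-> 1 = 4/5
r -> p = 4/5 -> 3/5 = 4/5
(r <-> (r <-> r)) <-> (r -> p) = 4/5 <-> 4/5 = 1
r <-> p = 4/5 <-> 3/5 = 4/5
q -> q = 1/5 -> 1/5 = 1
(r <-> p) & (q -> q) = 4/5 & 1 = 4/5
((r <-> (r <-> r)) <-> (r -> p)) | ((r <-> p) & (q -> q)) = 1 | 4/5 = 1
(r <-> (~p | q)) -> (((r <-> (r <-> r)) <-> (r -> p)) | ((r <-> p) & (q -> q))) = 3/5 -> 1 = 1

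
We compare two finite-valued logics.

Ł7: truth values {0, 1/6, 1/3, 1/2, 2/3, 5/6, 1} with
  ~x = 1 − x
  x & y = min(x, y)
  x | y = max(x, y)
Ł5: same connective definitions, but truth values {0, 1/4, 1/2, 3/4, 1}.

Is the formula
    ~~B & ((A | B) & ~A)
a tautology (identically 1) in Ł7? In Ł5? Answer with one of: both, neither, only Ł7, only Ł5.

neither

In Ł7: at A = 0, B = 0 the value is 0 — not a tautology.
In Ł5: at A = 0, B = 0 the value is 0 — not a tautology.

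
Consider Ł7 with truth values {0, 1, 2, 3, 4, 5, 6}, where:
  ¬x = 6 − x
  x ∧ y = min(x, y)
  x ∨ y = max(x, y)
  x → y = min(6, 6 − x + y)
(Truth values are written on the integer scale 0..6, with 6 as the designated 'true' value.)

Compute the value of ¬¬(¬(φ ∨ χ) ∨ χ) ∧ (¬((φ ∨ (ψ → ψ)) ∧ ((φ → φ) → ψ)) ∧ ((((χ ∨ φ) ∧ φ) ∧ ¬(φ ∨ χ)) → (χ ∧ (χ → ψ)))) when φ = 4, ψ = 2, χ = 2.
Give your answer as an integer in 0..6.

2

φ ∨ χ = 4 ∨ 2 = 4
¬(φ ∨ χ) = ¬4 = 2
¬(φ ∨ χ) ∨ χ = 2 ∨ 2 = 2
¬(¬(φ ∨ χ) ∨ χ) = ¬2 = 4
¬¬(¬(φ ∨ χ) ∨ χ) = ¬4 = 2
ψ → ψ = 2 → 2 = 6
φ ∨ (ψ → ψ) = 4 ∨ 6 = 6
φ → φ = 4 → 4 = 6
(φ → φ) → ψ = 6 → 2 = 2
(φ ∨ (ψ → ψ)) ∧ ((φ → φ) → ψ) = 6 ∧ 2 = 2
¬((φ ∨ (ψ → ψ)) ∧ ((φ → φ) → ψ)) = ¬2 = 4
χ ∨ φ = 2 ∨ 4 = 4
(χ ∨ φ) ∧ φ = 4 ∧ 4 = 4
φ ∨ χ = 4 ∨ 2 = 4
¬(φ ∨ χ) = ¬4 = 2
((χ ∨ φ) ∧ φ) ∧ ¬(φ ∨ χ) = 4 ∧ 2 = 2
χ → ψ = 2 → 2 = 6
χ ∧ (χ → ψ) = 2 ∧ 6 = 2
(((χ ∨ φ) ∧ φ) ∧ ¬(φ ∨ χ)) → (χ ∧ (χ → ψ)) = 2 → 2 = 6
¬((φ ∨ (ψ → ψ)) ∧ ((φ → φ) → ψ)) ∧ ((((χ ∨ φ) ∧ φ) ∧ ¬(φ ∨ χ)) → (χ ∧ (χ → ψ))) = 4 ∧ 6 = 4
¬¬(¬(φ ∨ χ) ∨ χ) ∧ (¬((φ ∨ (ψ → ψ)) ∧ ((φ → φ) → ψ)) ∧ ((((χ ∨ φ) ∧ φ) ∧ ¬(φ ∨ χ)) → (χ ∧ (χ → ψ)))) = 2 ∧ 4 = 2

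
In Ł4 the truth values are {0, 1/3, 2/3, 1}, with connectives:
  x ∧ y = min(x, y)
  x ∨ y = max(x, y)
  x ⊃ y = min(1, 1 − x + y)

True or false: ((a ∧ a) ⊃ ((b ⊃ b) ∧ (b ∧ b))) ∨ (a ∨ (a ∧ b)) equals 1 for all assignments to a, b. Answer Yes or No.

No

Counterexample: take a = 1/3, b = 0.
a ∧ a = 1/3 ∧ 1/3 = 1/3
b ⊃ b = 0 ⊃ 0 = 1
b ∧ b = 0 ∧ 0 = 0
(b ⊃ b) ∧ (b ∧ b) = 1 ∧ 0 = 0
(a ∧ a) ⊃ ((b ⊃ b) ∧ (b ∧ b)) = 1/3 ⊃ 0 = 2/3
a ∧ b = 1/3 ∧ 0 = 0
a ∨ (a ∧ b) = 1/3 ∨ 0 = 1/3
((a ∧ a) ⊃ ((b ⊃ b) ∧ (b ∧ b))) ∨ (a ∨ (a ∧ b)) = 2/3 ∨ 1/3 = 2/3
This gives 2/3 ≠ 1.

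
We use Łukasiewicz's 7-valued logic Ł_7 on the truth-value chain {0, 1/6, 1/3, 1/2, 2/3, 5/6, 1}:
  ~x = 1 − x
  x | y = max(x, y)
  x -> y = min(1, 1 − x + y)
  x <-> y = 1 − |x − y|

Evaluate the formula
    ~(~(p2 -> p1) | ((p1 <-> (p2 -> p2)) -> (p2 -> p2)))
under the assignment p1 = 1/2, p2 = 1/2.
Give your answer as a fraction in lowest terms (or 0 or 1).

0

p2 -> p1 = 1/2 -> 1/2 = 1
~(p2 -> p1) = ~1 = 0
p2 -> p2 = 1/2 -> 1/2 = 1
p1 <-> (p2 -> p2) = 1/2 <-> 1 = 1/2
p2 -> p2 = 1/2 -> 1/2 = 1
(p1 <-> (p2 -> p2)) -> (p2 -> p2) = 1/2 -> 1 = 1
~(p2 -> p1) | ((p1 <-> (p2 -> p2)) -> (p2 -> p2)) = 0 | 1 = 1
~(~(p2 -> p1) | ((p1 <-> (p2 -> p2)) -> (p2 -> p2))) = ~1 = 0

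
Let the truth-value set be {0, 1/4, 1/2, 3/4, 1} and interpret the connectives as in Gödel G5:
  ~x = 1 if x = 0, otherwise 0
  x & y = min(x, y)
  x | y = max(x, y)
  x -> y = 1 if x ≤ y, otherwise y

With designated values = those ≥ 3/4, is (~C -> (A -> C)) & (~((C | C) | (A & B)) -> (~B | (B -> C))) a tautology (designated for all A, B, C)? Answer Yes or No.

Counterexample: take A = 0, B = 1/4, C = 0.
~C = ~0 = 1
A -> C = 0 -> 0 = 1
~C -> (A -> C) = 1 -> 1 = 1
C | C = 0 | 0 = 0
A & B = 0 & 1/4 = 0
(C | C) | (A & B) = 0 | 0 = 0
~((C | C) | (A & B)) = ~0 = 1
~B = ~1/4 = 0
B -> C = 1/4 -> 0 = 0
~B | (B -> C) = 0 | 0 = 0
~((C | C) | (A & B)) -> (~B | (B -> C)) = 1 -> 0 = 0
(~C -> (A -> C)) & (~((C | C) | (A & B)) -> (~B | (B -> C))) = 1 & 0 = 0
This gives 0, which is below 3/4.

No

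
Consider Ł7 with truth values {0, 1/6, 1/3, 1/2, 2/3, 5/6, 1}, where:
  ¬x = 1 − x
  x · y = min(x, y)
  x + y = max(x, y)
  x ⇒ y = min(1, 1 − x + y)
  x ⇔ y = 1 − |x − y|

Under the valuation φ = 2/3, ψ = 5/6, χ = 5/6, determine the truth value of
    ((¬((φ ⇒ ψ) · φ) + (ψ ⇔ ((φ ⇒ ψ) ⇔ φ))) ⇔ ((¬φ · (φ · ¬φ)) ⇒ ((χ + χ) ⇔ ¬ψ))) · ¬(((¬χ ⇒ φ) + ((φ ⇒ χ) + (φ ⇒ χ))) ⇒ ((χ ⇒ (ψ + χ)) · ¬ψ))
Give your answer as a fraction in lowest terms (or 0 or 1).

φ ⇒ ψ = 2/3 ⇒ 5/6 = 1
(φ ⇒ ψ) · φ = 1 · 2/3 = 2/3
¬((φ ⇒ ψ) · φ) = ¬2/3 = 1/3
φ ⇒ ψ = 2/3 ⇒ 5/6 = 1
(φ ⇒ ψ) ⇔ φ = 1 ⇔ 2/3 = 2/3
ψ ⇔ ((φ ⇒ ψ) ⇔ φ) = 5/6 ⇔ 2/3 = 5/6
¬((φ ⇒ ψ) · φ) + (ψ ⇔ ((φ ⇒ ψ) ⇔ φ)) = 1/3 + 5/6 = 5/6
¬φ = ¬2/3 = 1/3
¬φ = ¬2/3 = 1/3
φ · ¬φ = 2/3 · 1/3 = 1/3
¬φ · (φ · ¬φ) = 1/3 · 1/3 = 1/3
χ + χ = 5/6 + 5/6 = 5/6
¬ψ = ¬5/6 = 1/6
(χ + χ) ⇔ ¬ψ = 5/6 ⇔ 1/6 = 1/3
(¬φ · (φ · ¬φ)) ⇒ ((χ + χ) ⇔ ¬ψ) = 1/3 ⇒ 1/3 = 1
(¬((φ ⇒ ψ) · φ) + (ψ ⇔ ((φ ⇒ ψ) ⇔ φ))) ⇔ ((¬φ · (φ · ¬φ)) ⇒ ((χ + χ) ⇔ ¬ψ)) = 5/6 ⇔ 1 = 5/6
¬χ = ¬5/6 = 1/6
¬χ ⇒ φ = 1/6 ⇒ 2/3 = 1
φ ⇒ χ = 2/3 ⇒ 5/6 = 1
φ ⇒ χ = 2/3 ⇒ 5/6 = 1
(φ ⇒ χ) + (φ ⇒ χ) = 1 + 1 = 1
(¬χ ⇒ φ) + ((φ ⇒ χ) + (φ ⇒ χ)) = 1 + 1 = 1
ψ + χ = 5/6 + 5/6 = 5/6
χ ⇒ (ψ + χ) = 5/6 ⇒ 5/6 = 1
¬ψ = ¬5/6 = 1/6
(χ ⇒ (ψ + χ)) · ¬ψ = 1 · 1/6 = 1/6
((¬χ ⇒ φ) + ((φ ⇒ χ) + (φ ⇒ χ))) ⇒ ((χ ⇒ (ψ + χ)) · ¬ψ) = 1 ⇒ 1/6 = 1/6
¬(((¬χ ⇒ φ) + ((φ ⇒ χ) + (φ ⇒ χ))) ⇒ ((χ ⇒ (ψ + χ)) · ¬ψ)) = ¬1/6 = 5/6
((¬((φ ⇒ ψ) · φ) + (ψ ⇔ ((φ ⇒ ψ) ⇔ φ))) ⇔ ((¬φ · (φ · ¬φ)) ⇒ ((χ + χ) ⇔ ¬ψ))) · ¬(((¬χ ⇒ φ) + ((φ ⇒ χ) + (φ ⇒ χ))) ⇒ ((χ ⇒ (ψ + χ)) · ¬ψ)) = 5/6 · 5/6 = 5/6

5/6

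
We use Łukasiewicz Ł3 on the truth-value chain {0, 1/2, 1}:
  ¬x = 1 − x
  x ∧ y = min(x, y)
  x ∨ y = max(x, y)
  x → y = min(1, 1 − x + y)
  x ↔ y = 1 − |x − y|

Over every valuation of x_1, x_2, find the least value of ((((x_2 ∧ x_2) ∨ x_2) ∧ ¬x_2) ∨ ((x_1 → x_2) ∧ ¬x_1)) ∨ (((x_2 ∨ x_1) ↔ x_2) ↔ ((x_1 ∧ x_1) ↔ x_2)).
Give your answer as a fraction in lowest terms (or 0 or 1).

Take x_1 = 1/2, x_2 = 1:
x_2 ∧ x_2 = 1 ∧ 1 = 1
(x_2 ∧ x_2) ∨ x_2 = 1 ∨ 1 = 1
¬x_2 = ¬1 = 0
((x_2 ∧ x_2) ∨ x_2) ∧ ¬x_2 = 1 ∧ 0 = 0
x_1 → x_2 = 1/2 → 1 = 1
¬x_1 = ¬1/2 = 1/2
(x_1 → x_2) ∧ ¬x_1 = 1 ∧ 1/2 = 1/2
(((x_2 ∧ x_2) ∨ x_2) ∧ ¬x_2) ∨ ((x_1 → x_2) ∧ ¬x_1) = 0 ∨ 1/2 = 1/2
x_2 ∨ x_1 = 1 ∨ 1/2 = 1
(x_2 ∨ x_1) ↔ x_2 = 1 ↔ 1 = 1
x_1 ∧ x_1 = 1/2 ∧ 1/2 = 1/2
(x_1 ∧ x_1) ↔ x_2 = 1/2 ↔ 1 = 1/2
((x_2 ∨ x_1) ↔ x_2) ↔ ((x_1 ∧ x_1) ↔ x_2) = 1 ↔ 1/2 = 1/2
((((x_2 ∧ x_2) ∨ x_2) ∧ ¬x_2) ∨ ((x_1 → x_2) ∧ ¬x_1)) ∨ (((x_2 ∨ x_1) ↔ x_2) ↔ ((x_1 ∧ x_1) ↔ x_2)) = 1/2 ∨ 1/2 = 1/2
No assignment yields a value below 1/2, so this is the minimum.

1/2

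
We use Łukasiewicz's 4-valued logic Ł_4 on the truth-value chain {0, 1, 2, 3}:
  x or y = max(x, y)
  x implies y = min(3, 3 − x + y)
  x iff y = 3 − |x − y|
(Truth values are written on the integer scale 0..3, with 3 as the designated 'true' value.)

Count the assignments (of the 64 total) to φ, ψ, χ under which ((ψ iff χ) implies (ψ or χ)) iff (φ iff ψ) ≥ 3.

18

value 3: 18 assignments (counts)
value 2: 25 assignments
value 1: 14 assignments
value 0: 7 assignments
So 18 of the 64 assignments meet the threshold.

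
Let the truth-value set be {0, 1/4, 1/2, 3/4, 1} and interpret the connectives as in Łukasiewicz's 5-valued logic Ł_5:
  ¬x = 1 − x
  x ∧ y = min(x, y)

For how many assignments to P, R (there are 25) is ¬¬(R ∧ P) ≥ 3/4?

4

value 1: 1 assignment (counts)
value 3/4: 3 assignments (counts)
value 1/2: 5 assignments
value 1/4: 7 assignments
value 0: 9 assignments
So 4 of the 25 assignments meet the threshold.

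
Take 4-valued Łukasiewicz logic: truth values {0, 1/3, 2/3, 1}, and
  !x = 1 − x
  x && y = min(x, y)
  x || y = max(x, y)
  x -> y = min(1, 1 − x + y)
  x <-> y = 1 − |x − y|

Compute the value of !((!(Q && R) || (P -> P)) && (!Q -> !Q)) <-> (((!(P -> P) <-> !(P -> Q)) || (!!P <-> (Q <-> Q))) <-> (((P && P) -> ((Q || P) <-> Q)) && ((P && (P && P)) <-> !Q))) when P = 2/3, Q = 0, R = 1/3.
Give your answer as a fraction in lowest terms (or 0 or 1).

0

Q && R = 0 && 1/3 = 0
!(Q && R) = !0 = 1
P -> P = 2/3 -> 2/3 = 1
!(Q && R) || (P -> P) = 1 || 1 = 1
!Q = !0 = 1
!Q = !0 = 1
!Q -> !Q = 1 -> 1 = 1
(!(Q && R) || (P -> P)) && (!Q -> !Q) = 1 && 1 = 1
!((!(Q && R) || (P -> P)) && (!Q -> !Q)) = !1 = 0
P -> P = 2/3 -> 2/3 = 1
!(P -> P) = !1 = 0
P -> Q = 2/3 -> 0 = 1/3
!(P -> Q) = !1/3 = 2/3
!(P -> P) <-> !(P -> Q) = 0 <-> 2/3 = 1/3
!P = !2/3 = 1/3
!!P = !1/3 = 2/3
Q <-> Q = 0 <-> 0 = 1
!!P <-> (Q <-> Q) = 2/3 <-> 1 = 2/3
(!(P -> P) <-> !(P -> Q)) || (!!P <-> (Q <-> Q)) = 1/3 || 2/3 = 2/3
P && P = 2/3 && 2/3 = 2/3
Q || P = 0 || 2/3 = 2/3
(Q || P) <-> Q = 2/3 <-> 0 = 1/3
(P && P) -> ((Q || P) <-> Q) = 2/3 -> 1/3 = 2/3
P && P = 2/3 && 2/3 = 2/3
P && (P && P) = 2/3 && 2/3 = 2/3
!Q = !0 = 1
(P && (P && P)) <-> !Q = 2/3 <-> 1 = 2/3
((P && P) -> ((Q || P) <-> Q)) && ((P && (P && P)) <-> !Q) = 2/3 && 2/3 = 2/3
((!(P -> P) <-> !(P -> Q)) || (!!P <-> (Q <-> Q))) <-> (((P && P) -> ((Q || P) <-> Q)) && ((P && (P && P)) <-> !Q)) = 2/3 <-> 2/3 = 1
!((!(Q && R) || (P -> P)) && (!Q -> !Q)) <-> (((!(P -> P) <-> !(P -> Q)) || (!!P <-> (Q <-> Q))) <-> (((P && P) -> ((Q || P) <-> Q)) && ((P && (P && P)) <-> !Q))) = 0 <-> 1 = 0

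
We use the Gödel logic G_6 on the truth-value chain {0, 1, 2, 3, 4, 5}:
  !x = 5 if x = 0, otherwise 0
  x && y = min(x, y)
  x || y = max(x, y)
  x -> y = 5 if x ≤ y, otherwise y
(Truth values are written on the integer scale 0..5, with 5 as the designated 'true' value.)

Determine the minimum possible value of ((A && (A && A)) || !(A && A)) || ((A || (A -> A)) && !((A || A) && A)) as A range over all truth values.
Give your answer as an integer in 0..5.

Take A = 1:
A && A = 1 && 1 = 1
A && (A && A) = 1 && 1 = 1
A && A = 1 && 1 = 1
!(A && A) = !1 = 0
(A && (A && A)) || !(A && A) = 1 || 0 = 1
A -> A = 1 -> 1 = 5
A || (A -> A) = 1 || 5 = 5
A || A = 1 || 1 = 1
(A || A) && A = 1 && 1 = 1
!((A || A) && A) = !1 = 0
(A || (A -> A)) && !((A || A) && A) = 5 && 0 = 0
((A && (A && A)) || !(A && A)) || ((A || (A -> A)) && !((A || A) && A)) = 1 || 0 = 1
No assignment yields a value below 1, so this is the minimum.

1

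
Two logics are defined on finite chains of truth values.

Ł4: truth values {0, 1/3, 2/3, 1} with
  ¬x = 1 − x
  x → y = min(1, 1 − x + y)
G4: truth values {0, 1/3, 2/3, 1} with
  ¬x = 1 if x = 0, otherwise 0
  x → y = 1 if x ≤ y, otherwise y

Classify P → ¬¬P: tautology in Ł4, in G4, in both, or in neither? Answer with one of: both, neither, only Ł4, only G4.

In Ł4: every assignment gives 1 — tautology.
In G4: every assignment gives 1 — tautology.

both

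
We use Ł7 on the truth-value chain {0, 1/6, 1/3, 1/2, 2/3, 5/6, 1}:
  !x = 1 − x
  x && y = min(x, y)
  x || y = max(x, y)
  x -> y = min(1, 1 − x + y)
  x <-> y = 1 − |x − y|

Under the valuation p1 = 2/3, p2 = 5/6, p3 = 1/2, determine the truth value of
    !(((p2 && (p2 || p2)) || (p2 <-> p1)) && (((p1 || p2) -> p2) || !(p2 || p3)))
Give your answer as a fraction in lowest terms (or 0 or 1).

p2 || p2 = 5/6 || 5/6 = 5/6
p2 && (p2 || p2) = 5/6 && 5/6 = 5/6
p2 <-> p1 = 5/6 <-> 2/3 = 5/6
(p2 && (p2 || p2)) || (p2 <-> p1) = 5/6 || 5/6 = 5/6
p1 || p2 = 2/3 || 5/6 = 5/6
(p1 || p2) -> p2 = 5/6 -> 5/6 = 1
p2 || p3 = 5/6 || 1/2 = 5/6
!(p2 || p3) = !5/6 = 1/6
((p1 || p2) -> p2) || !(p2 || p3) = 1 || 1/6 = 1
((p2 && (p2 || p2)) || (p2 <-> p1)) && (((p1 || p2) -> p2) || !(p2 || p3)) = 5/6 && 1 = 5/6
!(((p2 && (p2 || p2)) || (p2 <-> p1)) && (((p1 || p2) -> p2) || !(p2 || p3))) = !5/6 = 1/6

1/6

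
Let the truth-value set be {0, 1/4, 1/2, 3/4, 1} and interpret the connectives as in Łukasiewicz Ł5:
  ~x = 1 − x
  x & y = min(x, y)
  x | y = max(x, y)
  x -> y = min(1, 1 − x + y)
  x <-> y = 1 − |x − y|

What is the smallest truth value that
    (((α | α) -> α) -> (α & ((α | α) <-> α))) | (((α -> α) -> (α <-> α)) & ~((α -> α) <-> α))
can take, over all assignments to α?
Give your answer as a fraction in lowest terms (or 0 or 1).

1/2

Take α = 1/2:
α | α = 1/2 | 1/2 = 1/2
(α | α) -> α = 1/2 -> 1/2 = 1
α | α = 1/2 | 1/2 = 1/2
(α | α) <-> α = 1/2 <-> 1/2 = 1
α & ((α | α) <-> α) = 1/2 & 1 = 1/2
((α | α) -> α) -> (α & ((α | α) <-> α)) = 1 -> 1/2 = 1/2
α -> α = 1/2 -> 1/2 = 1
α <-> α = 1/2 <-> 1/2 = 1
(α -> α) -> (α <-> α) = 1 -> 1 = 1
α -> α = 1/2 -> 1/2 = 1
(α -> α) <-> α = 1 <-> 1/2 = 1/2
~((α -> α) <-> α) = ~1/2 = 1/2
((α -> α) -> (α <-> α)) & ~((α -> α) <-> α) = 1 & 1/2 = 1/2
(((α | α) -> α) -> (α & ((α | α) <-> α))) | (((α -> α) -> (α <-> α)) & ~((α -> α) <-> α)) = 1/2 | 1/2 = 1/2
No assignment yields a value below 1/2, so this is the minimum.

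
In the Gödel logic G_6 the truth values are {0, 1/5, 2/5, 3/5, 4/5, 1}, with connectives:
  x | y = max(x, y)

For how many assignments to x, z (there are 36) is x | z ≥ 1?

11

value 1: 11 assignments (counts)
value 4/5: 9 assignments
value 3/5: 7 assignments
value 2/5: 5 assignments
value 1/5: 3 assignments
value 0: 1 assignment
So 11 of the 36 assignments meet the threshold.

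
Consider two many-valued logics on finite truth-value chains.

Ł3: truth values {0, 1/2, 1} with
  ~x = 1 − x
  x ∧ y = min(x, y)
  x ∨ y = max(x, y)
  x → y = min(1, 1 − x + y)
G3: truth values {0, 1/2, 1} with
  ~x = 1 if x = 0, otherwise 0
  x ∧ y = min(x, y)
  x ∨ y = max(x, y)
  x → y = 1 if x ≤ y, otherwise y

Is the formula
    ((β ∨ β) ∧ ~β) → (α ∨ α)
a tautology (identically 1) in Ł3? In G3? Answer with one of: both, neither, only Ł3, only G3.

In Ł3: at α = 0, β = 1/2 the value is 1/2 — not a tautology.
In G3: every assignment gives 1 — tautology.

only G3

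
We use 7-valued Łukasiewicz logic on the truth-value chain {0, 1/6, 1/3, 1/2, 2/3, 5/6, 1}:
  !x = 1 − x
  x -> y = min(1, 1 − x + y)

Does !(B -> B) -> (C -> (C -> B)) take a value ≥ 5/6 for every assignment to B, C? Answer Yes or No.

Yes

At B = 5/6, C = 2/3, for instance:
B -> B = 5/6 -> 5/6 = 1
!(B -> B) = !1 = 0
C -> B = 2/3 -> 5/6 = 1
C -> (C -> B) = 2/3 -> 1 = 1
!(B -> B) -> (C -> (C -> B)) = 0 -> 1 = 1
and checking the remaining 48 assignments likewise gives ≥ 5/6 in every case.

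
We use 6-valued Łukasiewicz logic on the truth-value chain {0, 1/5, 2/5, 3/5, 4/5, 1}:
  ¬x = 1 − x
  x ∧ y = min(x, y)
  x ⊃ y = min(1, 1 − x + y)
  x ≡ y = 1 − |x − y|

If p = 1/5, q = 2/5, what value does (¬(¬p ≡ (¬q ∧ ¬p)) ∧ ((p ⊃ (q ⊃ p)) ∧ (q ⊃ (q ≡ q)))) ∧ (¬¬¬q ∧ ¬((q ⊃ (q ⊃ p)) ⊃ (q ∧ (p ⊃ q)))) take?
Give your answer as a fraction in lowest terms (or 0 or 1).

1/5

¬p = ¬1/5 = 4/5
¬q = ¬2/5 = 3/5
¬p = ¬1/5 = 4/5
¬q ∧ ¬p = 3/5 ∧ 4/5 = 3/5
¬p ≡ (¬q ∧ ¬p) = 4/5 ≡ 3/5 = 4/5
¬(¬p ≡ (¬q ∧ ¬p)) = ¬4/5 = 1/5
q ⊃ p = 2/5 ⊃ 1/5 = 4/5
p ⊃ (q ⊃ p) = 1/5 ⊃ 4/5 = 1
q ≡ q = 2/5 ≡ 2/5 = 1
q ⊃ (q ≡ q) = 2/5 ⊃ 1 = 1
(p ⊃ (q ⊃ p)) ∧ (q ⊃ (q ≡ q)) = 1 ∧ 1 = 1
¬(¬p ≡ (¬q ∧ ¬p)) ∧ ((p ⊃ (q ⊃ p)) ∧ (q ⊃ (q ≡ q))) = 1/5 ∧ 1 = 1/5
¬q = ¬2/5 = 3/5
¬¬q = ¬3/5 = 2/5
¬¬¬q = ¬2/5 = 3/5
q ⊃ p = 2/5 ⊃ 1/5 = 4/5
q ⊃ (q ⊃ p) = 2/5 ⊃ 4/5 = 1
p ⊃ q = 1/5 ⊃ 2/5 = 1
q ∧ (p ⊃ q) = 2/5 ∧ 1 = 2/5
(q ⊃ (q ⊃ p)) ⊃ (q ∧ (p ⊃ q)) = 1 ⊃ 2/5 = 2/5
¬((q ⊃ (q ⊃ p)) ⊃ (q ∧ (p ⊃ q))) = ¬2/5 = 3/5
¬¬¬q ∧ ¬((q ⊃ (q ⊃ p)) ⊃ (q ∧ (p ⊃ q))) = 3/5 ∧ 3/5 = 3/5
(¬(¬p ≡ (¬q ∧ ¬p)) ∧ ((p ⊃ (q ⊃ p)) ∧ (q ⊃ (q ≡ q)))) ∧ (¬¬¬q ∧ ¬((q ⊃ (q ⊃ p)) ⊃ (q ∧ (p ⊃ q)))) = 1/5 ∧ 3/5 = 1/5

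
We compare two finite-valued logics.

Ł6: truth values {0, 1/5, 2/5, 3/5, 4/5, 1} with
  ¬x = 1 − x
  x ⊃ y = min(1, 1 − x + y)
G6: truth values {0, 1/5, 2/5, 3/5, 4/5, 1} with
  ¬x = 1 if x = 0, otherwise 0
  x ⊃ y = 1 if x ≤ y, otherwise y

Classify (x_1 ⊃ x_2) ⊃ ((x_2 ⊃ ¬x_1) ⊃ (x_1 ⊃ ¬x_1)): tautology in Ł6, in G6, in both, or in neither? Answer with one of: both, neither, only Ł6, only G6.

both

In Ł6: every assignment gives 1 — tautology.
In G6: every assignment gives 1 — tautology.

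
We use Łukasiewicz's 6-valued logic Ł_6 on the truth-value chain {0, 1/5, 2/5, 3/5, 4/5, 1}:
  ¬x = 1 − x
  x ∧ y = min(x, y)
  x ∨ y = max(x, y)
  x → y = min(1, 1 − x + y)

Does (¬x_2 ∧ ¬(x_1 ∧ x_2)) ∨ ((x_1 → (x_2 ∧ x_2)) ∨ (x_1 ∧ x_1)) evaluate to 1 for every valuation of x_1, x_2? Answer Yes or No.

No

Counterexample: take x_1 = 2/5, x_2 = 1/5.
¬x_2 = ¬1/5 = 4/5
x_1 ∧ x_2 = 2/5 ∧ 1/5 = 1/5
¬(x_1 ∧ x_2) = ¬1/5 = 4/5
¬x_2 ∧ ¬(x_1 ∧ x_2) = 4/5 ∧ 4/5 = 4/5
x_2 ∧ x_2 = 1/5 ∧ 1/5 = 1/5
x_1 → (x_2 ∧ x_2) = 2/5 → 1/5 = 4/5
x_1 ∧ x_1 = 2/5 ∧ 2/5 = 2/5
(x_1 → (x_2 ∧ x_2)) ∨ (x_1 ∧ x_1) = 4/5 ∨ 2/5 = 4/5
(¬x_2 ∧ ¬(x_1 ∧ x_2)) ∨ ((x_1 → (x_2 ∧ x_2)) ∨ (x_1 ∧ x_1)) = 4/5 ∨ 4/5 = 4/5
This gives 4/5 ≠ 1.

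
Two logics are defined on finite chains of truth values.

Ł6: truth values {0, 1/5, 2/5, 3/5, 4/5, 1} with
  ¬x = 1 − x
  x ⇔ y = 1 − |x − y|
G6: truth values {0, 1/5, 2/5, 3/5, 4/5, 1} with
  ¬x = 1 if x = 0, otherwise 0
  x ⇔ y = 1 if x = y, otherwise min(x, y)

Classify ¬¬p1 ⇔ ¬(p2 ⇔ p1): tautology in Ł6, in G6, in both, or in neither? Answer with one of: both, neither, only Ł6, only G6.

neither

In Ł6: at p1 = 0, p2 = 1/5 the value is 4/5 — not a tautology.
In G6: at p1 = 0, p2 = 1/5 the value is 0 — not a tautology.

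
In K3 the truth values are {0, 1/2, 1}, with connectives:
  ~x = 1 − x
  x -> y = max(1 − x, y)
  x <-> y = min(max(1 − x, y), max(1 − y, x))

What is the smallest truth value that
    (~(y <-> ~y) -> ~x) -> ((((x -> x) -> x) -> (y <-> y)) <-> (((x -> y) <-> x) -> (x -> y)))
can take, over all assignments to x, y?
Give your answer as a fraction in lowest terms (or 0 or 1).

1/2

Take x = 1/2, y = 0:
~y = ~0 = 1
y <-> ~y = 0 <-> 1 = 0
~(y <-> ~y) = ~0 = 1
~x = ~1/2 = 1/2
~(y <-> ~y) -> ~x = 1 -> 1/2 = 1/2
x -> x = 1/2 -> 1/2 = 1/2
(x -> x) -> x = 1/2 -> 1/2 = 1/2
y <-> y = 0 <-> 0 = 1
((x -> x) -> x) -> (y <-> y) = 1/2 -> 1 = 1
x -> y = 1/2 -> 0 = 1/2
(x -> y) <-> x = 1/2 <-> 1/2 = 1/2
x -> y = 1/2 -> 0 = 1/2
((x -> y) <-> x) -> (x -> y) = 1/2 -> 1/2 = 1/2
(((x -> x) -> x) -> (y <-> y)) <-> (((x -> y) <-> x) -> (x -> y)) = 1 <-> 1/2 = 1/2
(~(y <-> ~y) -> ~x) -> ((((x -> x) -> x) -> (y <-> y)) <-> (((x -> y) <-> x) -> (x -> y))) = 1/2 -> 1/2 = 1/2
No assignment yields a value below 1/2, so this is the minimum.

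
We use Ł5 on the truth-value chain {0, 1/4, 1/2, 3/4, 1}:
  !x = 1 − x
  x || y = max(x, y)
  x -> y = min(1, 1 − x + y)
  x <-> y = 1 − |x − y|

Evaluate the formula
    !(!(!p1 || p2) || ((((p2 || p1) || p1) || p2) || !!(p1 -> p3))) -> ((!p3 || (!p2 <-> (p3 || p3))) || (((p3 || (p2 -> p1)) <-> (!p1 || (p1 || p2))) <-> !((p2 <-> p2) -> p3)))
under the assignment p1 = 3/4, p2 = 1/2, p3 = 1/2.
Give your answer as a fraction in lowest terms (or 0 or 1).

1

!p1 = !3/4 = 1/4
!p1 || p2 = 1/4 || 1/2 = 1/2
!(!p1 || p2) = !1/2 = 1/2
p2 || p1 = 1/2 || 3/4 = 3/4
(p2 || p1) || p1 = 3/4 || 3/4 = 3/4
((p2 || p1) || p1) || p2 = 3/4 || 1/2 = 3/4
p1 -> p3 = 3/4 -> 1/2 = 3/4
!(p1 -> p3) = !3/4 = 1/4
!!(p1 -> p3) = !1/4 = 3/4
(((p2 || p1) || p1) || p2) || !!(p1 -> p3) = 3/4 || 3/4 = 3/4
!(!p1 || p2) || ((((p2 || p1) || p1) || p2) || !!(p1 -> p3)) = 1/2 || 3/4 = 3/4
!(!(!p1 || p2) || ((((p2 || p1) || p1) || p2) || !!(p1 -> p3))) = !3/4 = 1/4
!p3 = !1/2 = 1/2
!p2 = !1/2 = 1/2
p3 || p3 = 1/2 || 1/2 = 1/2
!p2 <-> (p3 || p3) = 1/2 <-> 1/2 = 1
!p3 || (!p2 <-> (p3 || p3)) = 1/2 || 1 = 1
p2 -> p1 = 1/2 -> 3/4 = 1
p3 || (p2 -> p1) = 1/2 || 1 = 1
!p1 = !3/4 = 1/4
p1 || p2 = 3/4 || 1/2 = 3/4
!p1 || (p1 || p2) = 1/4 || 3/4 = 3/4
(p3 || (p2 -> p1)) <-> (!p1 || (p1 || p2)) = 1 <-> 3/4 = 3/4
p2 <-> p2 = 1/2 <-> 1/2 = 1
(p2 <-> p2) -> p3 = 1 -> 1/2 = 1/2
!((p2 <-> p2) -> p3) = !1/2 = 1/2
((p3 || (p2 -> p1)) <-> (!p1 || (p1 || p2))) <-> !((p2 <-> p2) -> p3) = 3/4 <-> 1/2 = 3/4
(!p3 || (!p2 <-> (p3 || p3))) || (((p3 || (p2 -> p1)) <-> (!p1 || (p1 || p2))) <-> !((p2 <-> p2) -> p3)) = 1 || 3/4 = 1
!(!(!p1 || p2) || ((((p2 || p1) || p1) || p2) || !!(p1 -> p3))) -> ((!p3 || (!p2 <-> (p3 || p3))) || (((p3 || (p2 -> p1)) <-> (!p1 || (p1 || p2))) <-> !((p2 <-> p2) -> p3))) = 1/4 -> 1 = 1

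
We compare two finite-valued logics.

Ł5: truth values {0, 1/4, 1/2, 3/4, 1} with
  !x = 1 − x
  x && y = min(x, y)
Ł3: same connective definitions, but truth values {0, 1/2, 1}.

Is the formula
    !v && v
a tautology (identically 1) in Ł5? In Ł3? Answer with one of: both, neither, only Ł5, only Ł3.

neither

In Ł5: at v = 0 the value is 0 — not a tautology.
In Ł3: at v = 0 the value is 0 — not a tautology.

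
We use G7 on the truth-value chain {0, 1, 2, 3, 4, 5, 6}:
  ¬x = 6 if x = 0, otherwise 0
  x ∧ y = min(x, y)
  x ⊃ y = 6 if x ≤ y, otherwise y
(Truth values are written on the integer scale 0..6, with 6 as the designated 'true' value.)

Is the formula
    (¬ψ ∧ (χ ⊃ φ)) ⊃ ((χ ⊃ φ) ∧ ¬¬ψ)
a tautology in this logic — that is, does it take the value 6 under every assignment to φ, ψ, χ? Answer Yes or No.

No

Counterexample: take φ = 0, ψ = 0, χ = 0.
¬ψ = ¬0 = 6
χ ⊃ φ = 0 ⊃ 0 = 6
¬ψ ∧ (χ ⊃ φ) = 6 ∧ 6 = 6
χ ⊃ φ = 0 ⊃ 0 = 6
¬ψ = ¬0 = 6
¬¬ψ = ¬6 = 0
(χ ⊃ φ) ∧ ¬¬ψ = 6 ∧ 0 = 0
(¬ψ ∧ (χ ⊃ φ)) ⊃ ((χ ⊃ φ) ∧ ¬¬ψ) = 6 ⊃ 0 = 0
This gives 0 ≠ 6.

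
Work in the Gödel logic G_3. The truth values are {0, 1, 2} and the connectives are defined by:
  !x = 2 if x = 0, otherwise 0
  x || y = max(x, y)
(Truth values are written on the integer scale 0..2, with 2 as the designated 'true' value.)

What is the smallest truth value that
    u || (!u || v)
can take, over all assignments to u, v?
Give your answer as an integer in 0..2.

Take u = 1, v = 0:
!u = !1 = 0
!u || v = 0 || 0 = 0
u || (!u || v) = 1 || 0 = 1
No assignment yields a value below 1, so this is the minimum.

1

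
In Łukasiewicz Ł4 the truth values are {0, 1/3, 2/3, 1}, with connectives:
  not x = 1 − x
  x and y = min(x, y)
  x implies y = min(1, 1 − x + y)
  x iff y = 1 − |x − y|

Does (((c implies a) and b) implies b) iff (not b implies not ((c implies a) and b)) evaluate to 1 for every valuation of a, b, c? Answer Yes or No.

At a = 1/3, b = 0, c = 1, for instance:
c implies a = 1 implies 1/3 = 1/3
(c implies a) and b = 1/3 and 0 = 0
((c implies a) and b) implies b = 0 implies 0 = 1
not b = not 0 = 1
not ((c implies a) and b) = not 0 = 1
not b implies not ((c implies a) and b) = 1 implies 1 = 1
(((c implies a) and b) implies b) iff (not b implies not ((c implies a) and b)) = 1 iff 1 = 1
and checking the remaining 63 assignments likewise gives ≥ 1 in every case.

Yes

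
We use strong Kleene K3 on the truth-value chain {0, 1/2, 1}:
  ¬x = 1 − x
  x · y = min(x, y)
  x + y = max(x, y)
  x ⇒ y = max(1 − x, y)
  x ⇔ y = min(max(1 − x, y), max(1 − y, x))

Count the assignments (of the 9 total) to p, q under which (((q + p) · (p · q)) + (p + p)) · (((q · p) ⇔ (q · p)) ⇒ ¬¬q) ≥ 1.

p = 0, q = 0 ↦ 0  <
p = 0, q = 1/2 ↦ 0  <
p = 0, q = 1 ↦ 0  <
p = 1/2, q = 0 ↦ 0  <
p = 1/2, q = 1/2 ↦ 1/2  <
p = 1/2, q = 1 ↦ 1/2  <
p = 1, q = 0 ↦ 0  <
p = 1, q = 1/2 ↦ 1/2  <
p = 1, q = 1 ↦ 1  ≥
So 1 of the 9 assignments meets the threshold.

1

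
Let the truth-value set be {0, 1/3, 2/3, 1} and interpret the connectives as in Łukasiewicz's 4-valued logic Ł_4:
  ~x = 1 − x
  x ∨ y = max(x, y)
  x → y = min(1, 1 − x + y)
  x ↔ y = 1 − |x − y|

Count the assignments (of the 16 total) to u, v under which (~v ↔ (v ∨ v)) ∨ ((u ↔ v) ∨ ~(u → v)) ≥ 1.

u = 0, v = 0 ↦ 1  ≥
u = 0, v = 1/3 ↦ 2/3  <
u = 0, v = 2/3 ↦ 2/3  <
u = 0, v = 1 ↦ 0  <
u = 1/3, v = 0 ↦ 2/3  <
u = 1/3, v = 1/3 ↦ 1  ≥
u = 1/3, v = 2/3 ↦ 2/3  <
u = 1/3, v = 1 ↦ 1/3  <
u = 2/3, v = 0 ↦ 2/3  <
u = 2/3, v = 1/3 ↦ 2/3  <
u = 2/3, v = 2/3 ↦ 1  ≥
u = 2/3, v = 1 ↦ 2/3  <
u = 1, v = 0 ↦ 1  ≥
u = 1, v = 1/3 ↦ 2/3  <
u = 1, v = 2/3 ↦ 2/3  <
u = 1, v = 1 ↦ 1  ≥
So 5 of the 16 assignments meet the threshold.

5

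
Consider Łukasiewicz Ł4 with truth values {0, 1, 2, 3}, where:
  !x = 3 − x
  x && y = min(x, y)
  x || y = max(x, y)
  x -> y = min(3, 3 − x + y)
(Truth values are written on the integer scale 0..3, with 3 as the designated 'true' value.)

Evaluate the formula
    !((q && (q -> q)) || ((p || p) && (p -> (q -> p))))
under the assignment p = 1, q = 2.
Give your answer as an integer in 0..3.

q -> q = 2 -> 2 = 3
q && (q -> q) = 2 && 3 = 2
p || p = 1 || 1 = 1
q -> p = 2 -> 1 = 2
p -> (q -> p) = 1 -> 2 = 3
(p || p) && (p -> (q -> p)) = 1 && 3 = 1
(q && (q -> q)) || ((p || p) && (p -> (q -> p))) = 2 || 1 = 2
!((q && (q -> q)) || ((p || p) && (p -> (q -> p)))) = !2 = 1

1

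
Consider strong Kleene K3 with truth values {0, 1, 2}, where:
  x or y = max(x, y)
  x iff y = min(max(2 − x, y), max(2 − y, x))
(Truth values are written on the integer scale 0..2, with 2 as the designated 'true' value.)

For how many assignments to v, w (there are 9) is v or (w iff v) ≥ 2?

4

v = 0, w = 0 ↦ 2  ≥
v = 0, w = 1 ↦ 1  <
v = 0, w = 2 ↦ 0  <
v = 1, w = 0 ↦ 1  <
v = 1, w = 1 ↦ 1  <
v = 1, w = 2 ↦ 1  <
v = 2, w = 0 ↦ 2  ≥
v = 2, w = 1 ↦ 2  ≥
v = 2, w = 2 ↦ 2  ≥
So 4 of the 9 assignments meet the threshold.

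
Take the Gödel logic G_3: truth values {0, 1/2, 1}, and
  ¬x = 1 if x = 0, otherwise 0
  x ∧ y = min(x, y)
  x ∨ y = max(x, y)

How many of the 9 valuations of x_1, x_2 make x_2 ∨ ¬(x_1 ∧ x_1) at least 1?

x_1 = 0, x_2 = 0 ↦ 1  ≥
x_1 = 0, x_2 = 1/2 ↦ 1  ≥
x_1 = 0, x_2 = 1 ↦ 1  ≥
x_1 = 1/2, x_2 = 0 ↦ 0  <
x_1 = 1/2, x_2 = 1/2 ↦ 1/2  <
x_1 = 1/2, x_2 = 1 ↦ 1  ≥
x_1 = 1, x_2 = 0 ↦ 0  <
x_1 = 1, x_2 = 1/2 ↦ 1/2  <
x_1 = 1, x_2 = 1 ↦ 1  ≥
So 5 of the 9 assignments meet the threshold.

5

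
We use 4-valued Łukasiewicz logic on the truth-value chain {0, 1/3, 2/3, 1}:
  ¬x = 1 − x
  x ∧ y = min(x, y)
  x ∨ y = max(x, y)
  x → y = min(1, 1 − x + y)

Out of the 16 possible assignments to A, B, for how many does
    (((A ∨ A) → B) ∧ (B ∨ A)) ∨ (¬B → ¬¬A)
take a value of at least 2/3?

13

A = 0, B = 0 ↦ 0  <
A = 0, B = 1/3 ↦ 1/3  <
A = 0, B = 2/3 ↦ 2/3  ≥
A = 0, B = 1 ↦ 1  ≥
A = 1/3, B = 0 ↦ 1/3  <
A = 1/3, B = 1/3 ↦ 2/3  ≥
A = 1/3, B = 2/3 ↦ 1  ≥
A = 1/3, B = 1 ↦ 1  ≥
A = 2/3, B = 0 ↦ 2/3  ≥
A = 2/3, B = 1/3 ↦ 1  ≥
A = 2/3, B = 2/3 ↦ 1  ≥
A = 2/3, B = 1 ↦ 1  ≥
A = 1, B = 0 ↦ 1  ≥
A = 1, B = 1/3 ↦ 1  ≥
A = 1, B = 2/3 ↦ 1  ≥
A = 1, B = 1 ↦ 1  ≥
So 13 of the 16 assignments meet the threshold.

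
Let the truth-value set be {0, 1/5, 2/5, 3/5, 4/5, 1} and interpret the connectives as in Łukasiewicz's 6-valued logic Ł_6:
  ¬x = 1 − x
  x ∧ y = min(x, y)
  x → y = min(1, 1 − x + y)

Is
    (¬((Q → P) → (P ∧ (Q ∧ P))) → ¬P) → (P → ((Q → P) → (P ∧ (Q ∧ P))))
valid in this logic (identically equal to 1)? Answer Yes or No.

At P = 1, Q = 1/5, for instance:
Q → P = 1/5 → 1 = 1
Q ∧ P = 1/5 ∧ 1 = 1/5
P ∧ (Q ∧ P) = 1 ∧ 1/5 = 1/5
(Q → P) → (P ∧ (Q ∧ P)) = 1 → 1/5 = 1/5
¬((Q → P) → (P ∧ (Q ∧ P))) = ¬1/5 = 4/5
¬P = ¬1 = 0
¬((Q → P) → (P ∧ (Q ∧ P))) → ¬P = 4/5 → 0 = 1/5
P → ((Q → P) → (P ∧ (Q ∧ P))) = 1 → 1/5 = 1/5
(¬((Q → P) → (P ∧ (Q ∧ P))) → ¬P) → (P → ((Q → P) → (P ∧ (Q ∧ P)))) = 1/5 → 1/5 = 1
and checking the remaining 35 assignments likewise gives ≥ 1 in every case.

Yes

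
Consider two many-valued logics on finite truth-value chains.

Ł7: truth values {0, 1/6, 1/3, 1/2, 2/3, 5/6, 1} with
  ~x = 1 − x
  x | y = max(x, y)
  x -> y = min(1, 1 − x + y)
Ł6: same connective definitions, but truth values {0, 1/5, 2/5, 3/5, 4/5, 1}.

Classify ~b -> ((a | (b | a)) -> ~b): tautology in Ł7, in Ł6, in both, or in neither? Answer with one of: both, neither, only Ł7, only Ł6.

In Ł7: every assignment gives 1 — tautology.
In Ł6: every assignment gives 1 — tautology.

both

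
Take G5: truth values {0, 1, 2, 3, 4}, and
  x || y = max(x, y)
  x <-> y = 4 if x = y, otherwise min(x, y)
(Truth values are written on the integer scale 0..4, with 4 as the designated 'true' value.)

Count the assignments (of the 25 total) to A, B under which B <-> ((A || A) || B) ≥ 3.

16

value 4: 15 assignments (counts)
value 3: 1 assignment (counts)
value 2: 2 assignments
value 1: 3 assignments
value 0: 4 assignments
So 16 of the 25 assignments meet the threshold.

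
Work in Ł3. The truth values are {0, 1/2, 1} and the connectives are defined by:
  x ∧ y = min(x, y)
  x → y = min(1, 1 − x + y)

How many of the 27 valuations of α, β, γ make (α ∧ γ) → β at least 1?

value 1: 22 assignments (counts)
value 1/2: 4 assignments
value 0: 1 assignment
So 22 of the 27 assignments meet the threshold.

22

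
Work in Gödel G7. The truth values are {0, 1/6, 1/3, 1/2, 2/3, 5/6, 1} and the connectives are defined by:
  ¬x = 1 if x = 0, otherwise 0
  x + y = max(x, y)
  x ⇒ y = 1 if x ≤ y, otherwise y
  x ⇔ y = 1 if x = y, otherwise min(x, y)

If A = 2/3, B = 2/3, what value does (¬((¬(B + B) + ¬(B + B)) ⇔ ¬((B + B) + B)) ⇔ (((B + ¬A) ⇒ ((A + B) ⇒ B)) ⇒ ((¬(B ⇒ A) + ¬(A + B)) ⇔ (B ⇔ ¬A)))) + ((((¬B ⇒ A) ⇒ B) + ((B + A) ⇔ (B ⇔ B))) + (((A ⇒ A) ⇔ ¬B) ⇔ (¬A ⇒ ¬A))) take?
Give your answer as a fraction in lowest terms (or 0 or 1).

2/3

B + B = 2/3 + 2/3 = 2/3
¬(B + B) = ¬2/3 = 0
B + B = 2/3 + 2/3 = 2/3
¬(B + B) = ¬2/3 = 0
¬(B + B) + ¬(B + B) = 0 + 0 = 0
B + B = 2/3 + 2/3 = 2/3
(B + B) + B = 2/3 + 2/3 = 2/3
¬((B + B) + B) = ¬2/3 = 0
(¬(B + B) + ¬(B + B)) ⇔ ¬((B + B) + B) = 0 ⇔ 0 = 1
¬((¬(B + B) + ¬(B + B)) ⇔ ¬((B + B) + B)) = ¬1 = 0
¬A = ¬2/3 = 0
B + ¬A = 2/3 + 0 = 2/3
A + B = 2/3 + 2/3 = 2/3
(A + B) ⇒ B = 2/3 ⇒ 2/3 = 1
(B + ¬A) ⇒ ((A + B) ⇒ B) = 2/3 ⇒ 1 = 1
B ⇒ A = 2/3 ⇒ 2/3 = 1
¬(B ⇒ A) = ¬1 = 0
A + B = 2/3 + 2/3 = 2/3
¬(A + B) = ¬2/3 = 0
¬(B ⇒ A) + ¬(A + B) = 0 + 0 = 0
¬A = ¬2/3 = 0
B ⇔ ¬A = 2/3 ⇔ 0 = 0
(¬(B ⇒ A) + ¬(A + B)) ⇔ (B ⇔ ¬A) = 0 ⇔ 0 = 1
((B + ¬A) ⇒ ((A + B) ⇒ B)) ⇒ ((¬(B ⇒ A) + ¬(A + B)) ⇔ (B ⇔ ¬A)) = 1 ⇒ 1 = 1
¬((¬(B + B) + ¬(B + B)) ⇔ ¬((B + B) + B)) ⇔ (((B + ¬A) ⇒ ((A + B) ⇒ B)) ⇒ ((¬(B ⇒ A) + ¬(A + B)) ⇔ (B ⇔ ¬A))) = 0 ⇔ 1 = 0
¬B = ¬2/3 = 0
¬B ⇒ A = 0 ⇒ 2/3 = 1
(¬B ⇒ A) ⇒ B = 1 ⇒ 2/3 = 2/3
B + A = 2/3 + 2/3 = 2/3
B ⇔ B = 2/3 ⇔ 2/3 = 1
(B + A) ⇔ (B ⇔ B) = 2/3 ⇔ 1 = 2/3
((¬B ⇒ A) ⇒ B) + ((B + A) ⇔ (B ⇔ B)) = 2/3 + 2/3 = 2/3
A ⇒ A = 2/3 ⇒ 2/3 = 1
¬B = ¬2/3 = 0
(A ⇒ A) ⇔ ¬B = 1 ⇔ 0 = 0
¬A = ¬2/3 = 0
¬A = ¬2/3 = 0
¬A ⇒ ¬A = 0 ⇒ 0 = 1
((A ⇒ A) ⇔ ¬B) ⇔ (¬A ⇒ ¬A) = 0 ⇔ 1 = 0
(((¬B ⇒ A) ⇒ B) + ((B + A) ⇔ (B ⇔ B))) + (((A ⇒ A) ⇔ ¬B) ⇔ (¬A ⇒ ¬A)) = 2/3 + 0 = 2/3
(¬((¬(B + B) + ¬(B + B)) ⇔ ¬((B + B) + B)) ⇔ (((B + ¬A) ⇒ ((A + B) ⇒ B)) ⇒ ((¬(B ⇒ A) + ¬(A + B)) ⇔ (B ⇔ ¬A)))) + ((((¬B ⇒ A) ⇒ B) + ((B + A) ⇔ (B ⇔ B))) + (((A ⇒ A) ⇔ ¬B) ⇔ (¬A ⇒ ¬A))) = 0 + 2/3 = 2/3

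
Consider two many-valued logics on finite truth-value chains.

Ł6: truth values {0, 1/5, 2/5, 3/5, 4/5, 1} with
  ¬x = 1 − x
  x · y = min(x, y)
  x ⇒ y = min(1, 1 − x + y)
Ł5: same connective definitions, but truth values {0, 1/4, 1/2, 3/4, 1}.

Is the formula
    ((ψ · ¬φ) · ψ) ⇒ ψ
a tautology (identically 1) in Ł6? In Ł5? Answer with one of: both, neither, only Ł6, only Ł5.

In Ł6: every assignment gives 1 — tautology.
In Ł5: every assignment gives 1 — tautology.

both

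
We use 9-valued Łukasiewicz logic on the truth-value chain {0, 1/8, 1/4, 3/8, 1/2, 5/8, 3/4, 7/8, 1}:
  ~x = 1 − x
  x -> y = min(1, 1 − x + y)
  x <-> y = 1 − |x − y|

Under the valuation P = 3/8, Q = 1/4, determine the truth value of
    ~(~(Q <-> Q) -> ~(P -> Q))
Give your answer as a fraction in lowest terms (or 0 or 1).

Q <-> Q = 1/4 <-> 1/4 = 1
~(Q <-> Q) = ~1 = 0
P -> Q = 3/8 -> 1/4 = 7/8
~(P -> Q) = ~7/8 = 1/8
~(Q <-> Q) -> ~(P -> Q) = 0 -> 1/8 = 1
~(~(Q <-> Q) -> ~(P -> Q)) = ~1 = 0

0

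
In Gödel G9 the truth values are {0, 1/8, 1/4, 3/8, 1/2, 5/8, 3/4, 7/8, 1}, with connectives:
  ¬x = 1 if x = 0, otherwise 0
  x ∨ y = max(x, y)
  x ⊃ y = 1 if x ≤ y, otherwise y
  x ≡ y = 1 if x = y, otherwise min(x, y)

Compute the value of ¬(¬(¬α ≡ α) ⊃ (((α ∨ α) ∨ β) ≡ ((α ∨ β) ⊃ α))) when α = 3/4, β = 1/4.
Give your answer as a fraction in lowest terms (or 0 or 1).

0

¬α = ¬3/4 = 0
¬α ≡ α = 0 ≡ 3/4 = 0
¬(¬α ≡ α) = ¬0 = 1
α ∨ α = 3/4 ∨ 3/4 = 3/4
(α ∨ α) ∨ β = 3/4 ∨ 1/4 = 3/4
α ∨ β = 3/4 ∨ 1/4 = 3/4
(α ∨ β) ⊃ α = 3/4 ⊃ 3/4 = 1
((α ∨ α) ∨ β) ≡ ((α ∨ β) ⊃ α) = 3/4 ≡ 1 = 3/4
¬(¬α ≡ α) ⊃ (((α ∨ α) ∨ β) ≡ ((α ∨ β) ⊃ α)) = 1 ⊃ 3/4 = 3/4
¬(¬(¬α ≡ α) ⊃ (((α ∨ α) ∨ β) ≡ ((α ∨ β) ⊃ α))) = ¬3/4 = 0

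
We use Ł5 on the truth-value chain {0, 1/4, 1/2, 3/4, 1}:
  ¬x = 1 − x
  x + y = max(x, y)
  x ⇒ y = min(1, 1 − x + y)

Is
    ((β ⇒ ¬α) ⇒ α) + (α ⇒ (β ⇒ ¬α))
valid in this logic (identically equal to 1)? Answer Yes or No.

At α = 0, β = 1/4, for instance:
¬α = ¬0 = 1
β ⇒ ¬α = 1/4 ⇒ 1 = 1
(β ⇒ ¬α) ⇒ α = 1 ⇒ 0 = 0
α ⇒ (β ⇒ ¬α) = 0 ⇒ 1 = 1
((β ⇒ ¬α) ⇒ α) + (α ⇒ (β ⇒ ¬α)) = 0 + 1 = 1
and checking the remaining 24 assignments likewise gives ≥ 1 in every case.

Yes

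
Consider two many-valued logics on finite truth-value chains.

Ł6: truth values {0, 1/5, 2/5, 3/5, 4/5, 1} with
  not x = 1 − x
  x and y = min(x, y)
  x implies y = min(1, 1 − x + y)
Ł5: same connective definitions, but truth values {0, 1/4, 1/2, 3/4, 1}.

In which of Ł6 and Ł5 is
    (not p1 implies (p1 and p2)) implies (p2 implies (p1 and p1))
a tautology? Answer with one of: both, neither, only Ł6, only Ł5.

neither

In Ł6: at p1 = 1/5, p2 = 1 the value is 4/5 — not a tautology.
In Ł5: at p1 = 1/4, p2 = 1 the value is 3/4 — not a tautology.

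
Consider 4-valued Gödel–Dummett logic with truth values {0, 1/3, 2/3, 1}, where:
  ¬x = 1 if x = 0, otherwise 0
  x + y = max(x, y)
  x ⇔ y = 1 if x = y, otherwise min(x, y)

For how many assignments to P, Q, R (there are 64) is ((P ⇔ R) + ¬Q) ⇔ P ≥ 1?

value 1: 25 assignments (counts)
value 2/3: 10 assignments
value 1/3: 13 assignments
value 0: 16 assignments
So 25 of the 64 assignments meet the threshold.

25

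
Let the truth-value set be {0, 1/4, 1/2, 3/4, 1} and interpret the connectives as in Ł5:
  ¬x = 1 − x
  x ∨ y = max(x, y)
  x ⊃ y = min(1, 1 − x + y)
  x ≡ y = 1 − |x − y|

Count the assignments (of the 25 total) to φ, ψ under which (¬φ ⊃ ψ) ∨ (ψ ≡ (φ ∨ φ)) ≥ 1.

17

value 1: 17 assignments (counts)
value 3/4: 6 assignments
value 1/2: 2 assignments
So 17 of the 25 assignments meet the threshold.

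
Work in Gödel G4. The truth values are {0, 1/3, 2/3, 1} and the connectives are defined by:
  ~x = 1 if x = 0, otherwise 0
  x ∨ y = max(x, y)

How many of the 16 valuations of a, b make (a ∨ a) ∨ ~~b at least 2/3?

14

a = 0, b = 0 ↦ 0  <
a = 0, b = 1/3 ↦ 1  ≥
a = 0, b = 2/3 ↦ 1  ≥
a = 0, b = 1 ↦ 1  ≥
a = 1/3, b = 0 ↦ 1/3  <
a = 1/3, b = 1/3 ↦ 1  ≥
a = 1/3, b = 2/3 ↦ 1  ≥
a = 1/3, b = 1 ↦ 1  ≥
a = 2/3, b = 0 ↦ 2/3  ≥
a = 2/3, b = 1/3 ↦ 1  ≥
a = 2/3, b = 2/3 ↦ 1  ≥
a = 2/3, b = 1 ↦ 1  ≥
a = 1, b = 0 ↦ 1  ≥
a = 1, b = 1/3 ↦ 1  ≥
a = 1, b = 2/3 ↦ 1  ≥
a = 1, b = 1 ↦ 1  ≥
So 14 of the 16 assignments meet the threshold.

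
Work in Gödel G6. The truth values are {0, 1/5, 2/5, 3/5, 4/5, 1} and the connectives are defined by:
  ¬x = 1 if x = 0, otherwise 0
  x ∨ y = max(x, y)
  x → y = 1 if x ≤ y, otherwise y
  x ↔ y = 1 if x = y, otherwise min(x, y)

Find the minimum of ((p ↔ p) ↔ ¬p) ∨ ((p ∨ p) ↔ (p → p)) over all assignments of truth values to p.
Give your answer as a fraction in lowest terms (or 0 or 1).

Take p = 1/5:
p ↔ p = 1/5 ↔ 1/5 = 1
¬p = ¬1/5 = 0
(p ↔ p) ↔ ¬p = 1 ↔ 0 = 0
p ∨ p = 1/5 ∨ 1/5 = 1/5
p → p = 1/5 → 1/5 = 1
(p ∨ p) ↔ (p → p) = 1/5 ↔ 1 = 1/5
((p ↔ p) ↔ ¬p) ∨ ((p ∨ p) ↔ (p → p)) = 0 ∨ 1/5 = 1/5
No assignment yields a value below 1/5, so this is the minimum.

1/5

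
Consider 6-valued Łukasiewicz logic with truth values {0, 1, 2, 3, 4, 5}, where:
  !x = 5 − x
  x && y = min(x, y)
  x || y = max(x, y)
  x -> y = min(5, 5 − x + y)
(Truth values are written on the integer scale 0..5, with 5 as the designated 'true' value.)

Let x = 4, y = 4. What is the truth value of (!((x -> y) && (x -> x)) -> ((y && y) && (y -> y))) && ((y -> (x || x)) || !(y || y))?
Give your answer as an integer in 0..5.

5

x -> y = 4 -> 4 = 5
x -> x = 4 -> 4 = 5
(x -> y) && (x -> x) = 5 && 5 = 5
!((x -> y) && (x -> x)) = !5 = 0
y && y = 4 && 4 = 4
y -> y = 4 -> 4 = 5
(y && y) && (y -> y) = 4 && 5 = 4
!((x -> y) && (x -> x)) -> ((y && y) && (y -> y)) = 0 -> 4 = 5
x || x = 4 || 4 = 4
y -> (x || x) = 4 -> 4 = 5
y || y = 4 || 4 = 4
!(y || y) = !4 = 1
(y -> (x || x)) || !(y || y) = 5 || 1 = 5
(!((x -> y) && (x -> x)) -> ((y && y) && (y -> y))) && ((y -> (x || x)) || !(y || y)) = 5 && 5 = 5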